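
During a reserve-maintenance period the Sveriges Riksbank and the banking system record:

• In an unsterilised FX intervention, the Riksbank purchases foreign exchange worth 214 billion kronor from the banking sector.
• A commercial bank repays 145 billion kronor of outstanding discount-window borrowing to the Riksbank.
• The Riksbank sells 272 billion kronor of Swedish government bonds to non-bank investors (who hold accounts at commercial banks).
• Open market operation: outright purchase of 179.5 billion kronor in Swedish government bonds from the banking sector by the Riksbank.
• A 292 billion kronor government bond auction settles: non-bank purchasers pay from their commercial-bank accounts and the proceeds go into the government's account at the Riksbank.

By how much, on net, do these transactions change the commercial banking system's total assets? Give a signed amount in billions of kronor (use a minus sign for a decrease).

FX purchase 214 billion kronor: just an asset swap on bank balance sheets → 0.
Discount-window repayment 145 billion kronor: bank balance sheets shrink → −145B.
Asset sale (to non-banks) 272 billion kronor: bank balance sheets shrink → −272B.
OMO purchase (from banks) 179.5 billion kronor: just an asset swap on bank balance sheets → 0.
Government account inflow 292 billion kronor: bank balance sheets shrink → −292B.
Net: 0 − 145 − 272 + 0 − 292 = -709 billion.

-709 billion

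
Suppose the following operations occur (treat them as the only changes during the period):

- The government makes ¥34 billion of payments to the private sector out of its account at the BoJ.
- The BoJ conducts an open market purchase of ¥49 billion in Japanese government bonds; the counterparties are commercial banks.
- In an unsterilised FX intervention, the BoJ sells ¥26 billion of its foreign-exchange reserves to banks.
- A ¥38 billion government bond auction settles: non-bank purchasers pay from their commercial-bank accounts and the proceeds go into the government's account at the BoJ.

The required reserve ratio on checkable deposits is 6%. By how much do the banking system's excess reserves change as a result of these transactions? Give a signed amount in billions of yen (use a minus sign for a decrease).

+¥19.24 billion

Government spending ¥34 billion: reserves +¥34B, deposits +¥34B.
OMO purchase (from banks) ¥49 billion: reserves +¥49B, deposits 0.
FX sale ¥26 billion: reserves −¥26B, deposits 0.
Government account inflow ¥38 billion: reserves −¥38B, deposits −¥38B.
Totals: Δreserves = +¥19B, Δdeposits = −¥4B.
Δrequired reserves = 6% × −¥4B = −¥0.24B.
Δexcess reserves = Δreserves − Δrequired = +¥19B − (−¥0.24B) = +¥19.24 billion.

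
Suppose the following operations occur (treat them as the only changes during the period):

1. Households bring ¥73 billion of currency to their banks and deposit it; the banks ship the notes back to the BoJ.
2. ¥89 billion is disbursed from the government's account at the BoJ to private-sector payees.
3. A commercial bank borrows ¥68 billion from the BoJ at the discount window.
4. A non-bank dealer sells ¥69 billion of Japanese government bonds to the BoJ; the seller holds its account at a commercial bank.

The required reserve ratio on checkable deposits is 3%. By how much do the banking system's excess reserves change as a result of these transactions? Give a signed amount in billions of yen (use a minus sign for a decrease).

+¥292.07 billion

Currency deposit ¥73 billion: reserves +¥73B, deposits +¥73B.
Government spending ¥89 billion: reserves +¥89B, deposits +¥89B.
Discount-window loan ¥68 billion: reserves +¥68B, deposits 0.
Asset purchase (from non-banks) ¥69 billion: reserves +¥69B, deposits +¥69B.
Totals: Δreserves = +¥299B, Δdeposits = +¥231B.
Δrequired reserves = 3% × +¥231B = +¥6.93B.
Δexcess reserves = Δreserves − Δrequired = +¥299B − (+¥6.93B) = +¥292.07 billion.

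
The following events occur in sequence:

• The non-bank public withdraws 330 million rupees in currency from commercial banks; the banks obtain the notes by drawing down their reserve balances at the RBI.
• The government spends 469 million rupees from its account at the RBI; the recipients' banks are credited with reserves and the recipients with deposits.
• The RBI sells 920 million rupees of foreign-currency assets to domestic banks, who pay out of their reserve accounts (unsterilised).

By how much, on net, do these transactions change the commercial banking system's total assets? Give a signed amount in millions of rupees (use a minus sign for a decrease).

Currency withdrawal 330 million rupees: bank balance sheets shrink → −330M.
Government spending 469 million rupees: bank balance sheets expand → +469M.
FX sale 920 million rupees: just an asset swap on bank balance sheets → 0.
Net: −330 + 469 + 0 = +139 million.

+139 million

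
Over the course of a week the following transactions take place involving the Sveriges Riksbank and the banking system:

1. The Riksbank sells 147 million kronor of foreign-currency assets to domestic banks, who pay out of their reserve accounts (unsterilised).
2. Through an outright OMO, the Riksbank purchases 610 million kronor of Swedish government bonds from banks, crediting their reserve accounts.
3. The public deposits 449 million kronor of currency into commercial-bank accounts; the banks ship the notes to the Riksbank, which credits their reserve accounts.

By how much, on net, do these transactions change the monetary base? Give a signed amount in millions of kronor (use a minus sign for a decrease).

+463 million

FX sale 147 million kronor: Riksbank balance sheet contracts → −147M.
OMO purchase (from banks) 610 million kronor: Riksbank balance sheet expands → +610M.
Currency deposit 449 million kronor: just a shift between currency and reserves — both are base money → 0.
Net: −147 + 610 + 0 = +463 million.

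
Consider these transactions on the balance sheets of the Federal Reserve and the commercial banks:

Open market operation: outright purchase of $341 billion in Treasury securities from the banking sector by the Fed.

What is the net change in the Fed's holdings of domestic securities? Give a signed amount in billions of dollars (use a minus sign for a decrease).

Fed balance sheet:
  Assets:      Securities +$341B
  Liabilities: Bank reserves +$341B
So the change in the Fed's holdings of domestic securities is +$341 billion.

+$341 billion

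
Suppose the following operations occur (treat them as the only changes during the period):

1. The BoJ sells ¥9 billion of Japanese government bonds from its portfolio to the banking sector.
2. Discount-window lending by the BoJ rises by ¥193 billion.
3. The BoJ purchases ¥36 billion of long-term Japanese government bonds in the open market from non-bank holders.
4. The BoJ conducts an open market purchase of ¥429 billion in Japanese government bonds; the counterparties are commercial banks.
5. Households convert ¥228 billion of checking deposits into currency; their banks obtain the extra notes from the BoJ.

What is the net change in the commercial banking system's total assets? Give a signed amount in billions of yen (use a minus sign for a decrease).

OMO sale (to banks) ¥9 billion: just an asset swap on bank balance sheets → 0.
Discount-window loan ¥193 billion: bank balance sheets expand → +¥193B.
Asset purchase (from non-banks) ¥36 billion: bank balance sheets expand → +¥36B.
OMO purchase (from banks) ¥429 billion: just an asset swap on bank balance sheets → 0.
Currency withdrawal ¥228 billion: bank balance sheets shrink → −¥228B.
Net: 0 + 193 + 36 + 0 − 228 = +¥1 billion.

+¥1 billion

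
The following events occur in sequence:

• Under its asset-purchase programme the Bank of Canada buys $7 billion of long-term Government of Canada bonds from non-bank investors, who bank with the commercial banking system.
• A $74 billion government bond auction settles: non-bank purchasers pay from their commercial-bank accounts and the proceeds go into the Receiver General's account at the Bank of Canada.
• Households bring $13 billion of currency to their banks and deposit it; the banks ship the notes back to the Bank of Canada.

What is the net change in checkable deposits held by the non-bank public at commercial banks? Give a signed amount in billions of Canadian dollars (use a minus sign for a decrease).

-$54 billion

Bank of Canada balance sheet:
  Assets:      Securities +$7B
  Liabilities: Bank reserves −$54B, Currency in circulation −$13B, Government deposits +$74B
Commercial banking system:
  Assets:      Reserves at CB −$54B
  Liabilities: Checkable deposits −$54B
So the change in checkable deposits held by the non-bank public at commercial banks is -$54 billion.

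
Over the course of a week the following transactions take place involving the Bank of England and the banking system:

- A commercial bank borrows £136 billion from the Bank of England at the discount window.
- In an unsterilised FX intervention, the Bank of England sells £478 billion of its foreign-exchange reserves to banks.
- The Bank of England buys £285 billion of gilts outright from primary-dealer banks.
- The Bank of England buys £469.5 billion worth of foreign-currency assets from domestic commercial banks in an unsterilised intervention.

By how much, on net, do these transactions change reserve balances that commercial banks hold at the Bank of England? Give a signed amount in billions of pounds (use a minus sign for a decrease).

+£412.5 billion

Bank of England balance sheet:
  Assets:      Securities +£285B, Loans to banks +£136B, Foreign assets −£8.5B
  Liabilities: Bank reserves +£412.5B
Commercial banking system:
  Assets:      Reserves at CB +£412.5B, Securities −£285B, Foreign assets +£8.5B
  Liabilities: Borrowings from CB +£136B
So the change in reserve balances that commercial banks hold at the Bank of England is +£412.5 billion.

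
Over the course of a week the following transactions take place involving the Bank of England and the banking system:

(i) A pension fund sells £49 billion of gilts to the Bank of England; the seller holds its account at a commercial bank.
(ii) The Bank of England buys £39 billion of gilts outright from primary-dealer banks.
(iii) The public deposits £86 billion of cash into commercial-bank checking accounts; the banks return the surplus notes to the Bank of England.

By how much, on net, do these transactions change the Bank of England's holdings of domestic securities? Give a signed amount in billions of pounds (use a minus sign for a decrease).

Bank of England balance sheet:
  Assets:      Securities +£88B
  Liabilities: Bank reserves +£174B, Currency in circulation −£86B
Commercial banking system:
  Assets:      Reserves at CB +£174B, Securities −£39B
  Liabilities: Checkable deposits +£135B
So the change in the Bank of England's holdings of domestic securities is +£88 billion.

+£88 billion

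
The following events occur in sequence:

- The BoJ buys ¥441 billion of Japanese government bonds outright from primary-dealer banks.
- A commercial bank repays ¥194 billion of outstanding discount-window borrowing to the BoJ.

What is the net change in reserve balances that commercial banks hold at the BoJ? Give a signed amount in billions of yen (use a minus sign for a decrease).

BoJ balance sheet:
  Assets:      Securities +¥441B, Loans to banks −¥194B
  Liabilities: Bank reserves +¥247B
Commercial banking system:
  Assets:      Reserves at CB +¥247B, Securities −¥441B
  Liabilities: Borrowings from CB −¥194B
So the change in reserve balances that commercial banks hold at the BoJ is +¥247 billion.

+¥247 billion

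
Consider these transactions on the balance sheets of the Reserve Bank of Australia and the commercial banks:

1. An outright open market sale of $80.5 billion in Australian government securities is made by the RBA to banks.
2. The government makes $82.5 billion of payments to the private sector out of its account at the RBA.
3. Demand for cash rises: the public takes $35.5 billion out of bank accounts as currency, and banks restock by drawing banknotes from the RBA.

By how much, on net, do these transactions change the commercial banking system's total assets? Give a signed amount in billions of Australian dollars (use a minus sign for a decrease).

RBA balance sheet:
  Assets:      Securities −$80.5B
  Liabilities: Bank reserves −$33.5B, Currency in circulation +$35.5B, Government deposits −$82.5B
Commercial banking system:
  Assets:      Reserves at CB −$33.5B, Securities +$80.5B
  Liabilities: Checkable deposits +$47B
Change in total bank assets = +$47 billion.

+$47 billion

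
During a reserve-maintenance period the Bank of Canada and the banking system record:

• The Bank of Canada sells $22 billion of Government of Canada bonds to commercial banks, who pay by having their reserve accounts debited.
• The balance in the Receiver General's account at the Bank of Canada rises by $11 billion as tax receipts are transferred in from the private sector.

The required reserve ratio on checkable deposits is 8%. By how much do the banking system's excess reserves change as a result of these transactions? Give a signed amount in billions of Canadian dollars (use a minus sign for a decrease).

OMO sale (to banks) $22 billion: reserves −$22B, deposits 0.
Government account inflow $11 billion: reserves −$11B, deposits −$11B.
Totals: Δreserves = −$33B, Δdeposits = −$11B.
Δrequired reserves = 8% × −$11B = −$0.88B.
Δexcess reserves = Δreserves − Δrequired = −$33B − (−$0.88B) = -$32.12 billion.

-$32.12 billion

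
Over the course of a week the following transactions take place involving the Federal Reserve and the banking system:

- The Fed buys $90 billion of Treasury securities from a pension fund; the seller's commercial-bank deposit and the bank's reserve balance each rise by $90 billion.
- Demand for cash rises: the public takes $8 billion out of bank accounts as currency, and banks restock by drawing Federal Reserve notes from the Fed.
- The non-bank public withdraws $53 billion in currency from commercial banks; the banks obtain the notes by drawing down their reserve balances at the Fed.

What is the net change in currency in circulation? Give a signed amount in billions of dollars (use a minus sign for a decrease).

+$61 billion

Asset purchase (from non-banks) $90 billion: no currency enters or leaves circulation → 0.
Currency withdrawal $8 billion: notes leave the central bank → +$8B.
Currency withdrawal $53 billion: notes leave the central bank → +$53B.
Net: 0 + 8 + 53 = +$61 billion.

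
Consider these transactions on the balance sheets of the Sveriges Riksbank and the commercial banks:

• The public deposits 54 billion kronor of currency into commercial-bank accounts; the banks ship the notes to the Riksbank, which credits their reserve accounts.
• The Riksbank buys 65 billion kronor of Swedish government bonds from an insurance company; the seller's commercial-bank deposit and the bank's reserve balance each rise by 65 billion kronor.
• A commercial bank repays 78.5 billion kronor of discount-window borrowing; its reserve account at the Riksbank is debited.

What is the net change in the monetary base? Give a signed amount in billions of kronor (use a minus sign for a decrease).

-13.5 billion

Currency deposit 54 billion kronor: just a shift between currency and reserves — both are base money → 0.
Asset purchase (from non-banks) 65 billion kronor: Riksbank balance sheet expands → +65B.
Discount-window repayment 78.5 billion kronor: Riksbank balance sheet contracts → −78.5B.
Net: 0 + 65 − 78.5 = -13.5 billion.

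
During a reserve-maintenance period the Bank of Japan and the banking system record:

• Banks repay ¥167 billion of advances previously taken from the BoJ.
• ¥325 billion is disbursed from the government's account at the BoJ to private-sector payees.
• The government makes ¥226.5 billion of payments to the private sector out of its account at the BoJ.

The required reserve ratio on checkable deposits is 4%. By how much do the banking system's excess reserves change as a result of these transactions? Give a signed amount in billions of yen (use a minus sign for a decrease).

Discount-window repayment ¥167 billion: reserves −¥167B, deposits 0.
Government spending ¥325 billion: reserves +¥325B, deposits +¥325B.
Government spending ¥226.5 billion: reserves +¥226.5B, deposits +¥226.5B.
Totals: Δreserves = +¥384.5B, Δdeposits = +¥551.5B.
Δrequired reserves = 4% × +¥551.5B = +¥22.06B.
Δexcess reserves = Δreserves − Δrequired = +¥384.5B − (+¥22.06B) = +¥362.44 billion.

+¥362.44 billion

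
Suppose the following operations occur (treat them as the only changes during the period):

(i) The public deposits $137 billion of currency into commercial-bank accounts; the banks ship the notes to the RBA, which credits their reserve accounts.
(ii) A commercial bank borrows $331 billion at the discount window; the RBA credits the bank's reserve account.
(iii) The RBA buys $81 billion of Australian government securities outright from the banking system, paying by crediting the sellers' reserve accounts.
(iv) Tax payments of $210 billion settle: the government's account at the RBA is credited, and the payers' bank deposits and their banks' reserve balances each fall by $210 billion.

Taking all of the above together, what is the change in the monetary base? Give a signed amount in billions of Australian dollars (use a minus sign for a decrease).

+$202 billion

RBA balance sheet:
  Assets:      Securities +$81B, Loans to banks +$331B
  Liabilities: Bank reserves +$339B, Currency in circulation −$137B, Government deposits +$210B
Monetary base = currency + reserves: −$137B + (+$339B) = +$202 billion.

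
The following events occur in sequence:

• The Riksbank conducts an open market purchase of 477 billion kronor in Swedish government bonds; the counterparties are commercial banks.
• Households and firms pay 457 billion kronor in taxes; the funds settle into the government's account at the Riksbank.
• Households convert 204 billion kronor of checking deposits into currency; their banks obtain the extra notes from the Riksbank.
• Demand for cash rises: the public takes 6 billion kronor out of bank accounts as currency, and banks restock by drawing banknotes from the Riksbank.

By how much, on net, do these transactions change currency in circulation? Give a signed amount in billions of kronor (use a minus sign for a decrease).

Riksbank balance sheet:
  Assets:      Securities +477B
  Liabilities: Bank reserves −190B, Currency in circulation +210B, Government deposits +457B
Commercial banking system:
  Assets:      Reserves at CB −190B, Securities −477B
  Liabilities: Checkable deposits −667B
So the change in currency in circulation is +210 billion.

+210 billion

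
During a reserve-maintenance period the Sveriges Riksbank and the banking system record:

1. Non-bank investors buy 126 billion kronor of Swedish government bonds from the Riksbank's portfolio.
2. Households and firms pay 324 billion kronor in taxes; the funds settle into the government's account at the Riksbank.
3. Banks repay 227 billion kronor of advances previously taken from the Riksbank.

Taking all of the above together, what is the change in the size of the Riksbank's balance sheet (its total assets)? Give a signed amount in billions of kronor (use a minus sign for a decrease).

Riksbank balance sheet:
  Assets:      Securities −126B, Loans to banks −227B
  Liabilities: Bank reserves −677B, Government deposits +324B
Change in total Riksbank assets = -353 billion.

-353 billion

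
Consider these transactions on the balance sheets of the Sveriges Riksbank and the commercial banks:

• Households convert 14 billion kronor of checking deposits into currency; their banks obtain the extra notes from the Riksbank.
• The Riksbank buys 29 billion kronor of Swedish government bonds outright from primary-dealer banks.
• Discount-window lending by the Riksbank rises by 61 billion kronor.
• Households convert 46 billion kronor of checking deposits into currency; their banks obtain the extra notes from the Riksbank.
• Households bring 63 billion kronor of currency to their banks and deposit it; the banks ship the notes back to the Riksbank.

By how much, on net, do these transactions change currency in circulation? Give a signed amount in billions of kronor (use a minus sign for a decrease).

Currency withdrawal 14 billion kronor: notes leave the central bank → +14B.
OMO purchase (from banks) 29 billion kronor: no currency enters or leaves circulation → 0.
Discount-window loan 61 billion kronor: no currency enters or leaves circulation → 0.
Currency withdrawal 46 billion kronor: notes leave the central bank → +46B.
Currency deposit 63 billion kronor: notes return to the central bank → −63B.
Net: 14 + 0 + 0 + 46 − 63 = -3 billion.

-3 billion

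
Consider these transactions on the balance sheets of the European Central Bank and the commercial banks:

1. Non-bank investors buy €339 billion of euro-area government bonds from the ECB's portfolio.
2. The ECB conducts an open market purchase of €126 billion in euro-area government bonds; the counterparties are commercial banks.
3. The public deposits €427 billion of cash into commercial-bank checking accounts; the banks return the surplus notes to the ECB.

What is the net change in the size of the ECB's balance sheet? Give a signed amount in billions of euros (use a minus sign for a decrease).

-€213 billion

Asset sale (to non-banks) €339 billion: an ECB asset is shed → −€339B.
OMO purchase (from banks) €126 billion: an ECB asset is acquired → +€126B.
Currency deposit €427 billion: only the composition of liabilities changes → 0.
Net: −339 + 126 + 0 = -€213 billion.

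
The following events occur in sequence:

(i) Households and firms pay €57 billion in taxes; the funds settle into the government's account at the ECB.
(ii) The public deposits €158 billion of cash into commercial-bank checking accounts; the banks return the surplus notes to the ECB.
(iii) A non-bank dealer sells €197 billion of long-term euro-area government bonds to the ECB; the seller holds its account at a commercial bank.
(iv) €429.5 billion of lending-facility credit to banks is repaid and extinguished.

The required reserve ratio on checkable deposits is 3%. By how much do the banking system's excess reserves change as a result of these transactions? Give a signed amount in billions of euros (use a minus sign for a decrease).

-€140.44 billion

Government account inflow €57 billion: reserves −€57B, deposits −€57B.
Currency deposit €158 billion: reserves +€158B, deposits +€158B.
Asset purchase (from non-banks) €197 billion: reserves +€197B, deposits +€197B.
Discount-window repayment €429.5 billion: reserves −€429.5B, deposits 0.
Totals: Δreserves = −€131.5B, Δdeposits = +€298B.
Δrequired reserves = 3% × +€298B = +€8.94B.
Δexcess reserves = Δreserves − Δrequired = −€131.5B − (+€8.94B) = -€140.44 billion.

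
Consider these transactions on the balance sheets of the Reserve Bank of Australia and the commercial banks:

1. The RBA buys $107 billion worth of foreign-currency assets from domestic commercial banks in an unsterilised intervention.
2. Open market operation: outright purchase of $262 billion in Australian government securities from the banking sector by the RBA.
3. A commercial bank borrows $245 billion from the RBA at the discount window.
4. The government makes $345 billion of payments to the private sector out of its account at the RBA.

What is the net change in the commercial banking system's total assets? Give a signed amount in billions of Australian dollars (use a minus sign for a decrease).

RBA balance sheet:
  Assets:      Securities +$262B, Loans to banks +$245B, Foreign assets +$107B
  Liabilities: Bank reserves +$959B, Government deposits −$345B
Commercial banking system:
  Assets:      Reserves at CB +$959B, Securities −$262B, Foreign assets −$107B
  Liabilities: Checkable deposits +$345B, Borrowings from CB +$245B
Change in total bank assets = +$590 billion.

+$590 billion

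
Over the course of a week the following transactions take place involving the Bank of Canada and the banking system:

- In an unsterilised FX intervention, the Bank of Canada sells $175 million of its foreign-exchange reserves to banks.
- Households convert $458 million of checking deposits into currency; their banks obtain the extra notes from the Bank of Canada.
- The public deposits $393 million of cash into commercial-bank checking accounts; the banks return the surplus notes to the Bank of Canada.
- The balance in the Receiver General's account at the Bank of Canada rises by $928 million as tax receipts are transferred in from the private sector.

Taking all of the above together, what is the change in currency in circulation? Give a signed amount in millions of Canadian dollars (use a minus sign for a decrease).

+$65 million

FX sale $175 million: no currency enters or leaves circulation → 0.
Currency withdrawal $458 million: notes leave the central bank → +$458M.
Currency deposit $393 million: notes return to the central bank → −$393M.
Government account inflow $928 million: no currency enters or leaves circulation → 0.
Net: 0 + 458 − 393 + 0 = +$65 million.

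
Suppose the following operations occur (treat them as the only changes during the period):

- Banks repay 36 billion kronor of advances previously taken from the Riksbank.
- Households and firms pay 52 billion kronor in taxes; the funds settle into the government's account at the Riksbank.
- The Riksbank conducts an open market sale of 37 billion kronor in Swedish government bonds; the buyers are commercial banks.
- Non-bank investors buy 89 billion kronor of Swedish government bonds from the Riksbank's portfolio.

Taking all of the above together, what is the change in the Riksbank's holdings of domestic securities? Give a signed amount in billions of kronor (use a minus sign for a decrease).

-126 billion

Riksbank balance sheet:
  Assets:      Securities −126B, Loans to banks −36B
  Liabilities: Bank reserves −214B, Government deposits +52B
So the change in the Riksbank's holdings of domestic securities is -126 billion.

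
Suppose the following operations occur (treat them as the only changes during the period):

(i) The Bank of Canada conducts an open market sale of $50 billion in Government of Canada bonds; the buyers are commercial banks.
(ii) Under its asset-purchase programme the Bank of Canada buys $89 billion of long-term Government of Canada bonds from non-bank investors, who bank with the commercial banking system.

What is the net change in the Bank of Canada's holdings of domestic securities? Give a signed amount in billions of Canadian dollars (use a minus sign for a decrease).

OMO sale (to banks) $50 billion: securities removed from the Bank of Canada's portfolio → −$50B.
Asset purchase (from non-banks) $89 billion: securities added to the Bank of Canada's portfolio → +$89B.
Net: −50 + 89 = +$39 billion.

+$39 billion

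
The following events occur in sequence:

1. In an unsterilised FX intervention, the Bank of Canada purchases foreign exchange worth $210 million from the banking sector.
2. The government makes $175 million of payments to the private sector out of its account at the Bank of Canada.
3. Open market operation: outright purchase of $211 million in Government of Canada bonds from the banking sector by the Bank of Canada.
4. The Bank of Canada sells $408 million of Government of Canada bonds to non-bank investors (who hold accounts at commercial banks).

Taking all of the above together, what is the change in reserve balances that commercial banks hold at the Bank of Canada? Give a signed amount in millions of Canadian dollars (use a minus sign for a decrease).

Bank of Canada balance sheet:
  Assets:      Securities −$197M, Foreign assets +$210M
  Liabilities: Bank reserves +$188M, Government deposits −$175M
Commercial banking system:
  Assets:      Reserves at CB +$188M, Securities −$211M, Foreign assets −$210M
  Liabilities: Checkable deposits −$233M
So the change in reserve balances that commercial banks hold at the Bank of Canada is +$188 million.

+$188 million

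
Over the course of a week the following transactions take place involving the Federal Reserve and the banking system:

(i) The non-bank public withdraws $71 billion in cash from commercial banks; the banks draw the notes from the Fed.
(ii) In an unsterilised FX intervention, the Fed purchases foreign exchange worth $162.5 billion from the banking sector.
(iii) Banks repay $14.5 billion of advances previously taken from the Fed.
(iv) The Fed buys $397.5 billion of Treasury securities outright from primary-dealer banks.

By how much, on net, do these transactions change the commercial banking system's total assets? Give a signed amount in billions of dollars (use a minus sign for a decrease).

Fed balance sheet:
  Assets:      Securities +$397.5B, Loans to banks −$14.5B, Foreign assets +$162.5B
  Liabilities: Bank reserves +$474.5B, Currency in circulation +$71B
Commercial banking system:
  Assets:      Reserves at CB +$474.5B, Securities −$397.5B, Foreign assets −$162.5B
  Liabilities: Checkable deposits −$71B, Borrowings from CB −$14.5B
Change in total bank assets = -$85.5 billion.

-$85.5 billion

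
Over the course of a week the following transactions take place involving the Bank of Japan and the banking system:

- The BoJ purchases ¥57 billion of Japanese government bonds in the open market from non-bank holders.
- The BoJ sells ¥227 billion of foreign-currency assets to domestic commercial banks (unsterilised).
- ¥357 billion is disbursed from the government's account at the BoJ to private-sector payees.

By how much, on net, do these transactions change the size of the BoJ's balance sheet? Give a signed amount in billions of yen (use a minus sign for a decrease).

BoJ balance sheet:
  Assets:      Securities +¥57B, Foreign assets −¥227B
  Liabilities: Bank reserves +¥187B, Government deposits −¥357B
Commercial banking system:
  Assets:      Reserves at CB +¥187B, Foreign assets +¥227B
  Liabilities: Checkable deposits +¥414B
Change in total BoJ assets = -¥170 billion.

-¥170 billion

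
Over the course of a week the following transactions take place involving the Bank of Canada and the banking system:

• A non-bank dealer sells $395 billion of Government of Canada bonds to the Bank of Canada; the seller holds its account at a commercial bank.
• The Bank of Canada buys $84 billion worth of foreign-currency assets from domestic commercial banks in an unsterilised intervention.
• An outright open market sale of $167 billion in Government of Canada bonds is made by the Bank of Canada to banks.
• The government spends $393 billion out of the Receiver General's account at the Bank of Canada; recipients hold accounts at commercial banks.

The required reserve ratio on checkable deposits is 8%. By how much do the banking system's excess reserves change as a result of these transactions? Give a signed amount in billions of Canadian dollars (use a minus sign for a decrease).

Asset purchase (from non-banks) $395 billion: reserves +$395B, deposits +$395B.
FX purchase $84 billion: reserves +$84B, deposits 0.
OMO sale (to banks) $167 billion: reserves −$167B, deposits 0.
Government spending $393 billion: reserves +$393B, deposits +$393B.
Totals: Δreserves = +$705B, Δdeposits = +$788B.
Δrequired reserves = 8% × +$788B = +$63.04B.
Δexcess reserves = Δreserves − Δrequired = +$705B − (+$63.04B) = +$641.96 billion.

+$641.96 billion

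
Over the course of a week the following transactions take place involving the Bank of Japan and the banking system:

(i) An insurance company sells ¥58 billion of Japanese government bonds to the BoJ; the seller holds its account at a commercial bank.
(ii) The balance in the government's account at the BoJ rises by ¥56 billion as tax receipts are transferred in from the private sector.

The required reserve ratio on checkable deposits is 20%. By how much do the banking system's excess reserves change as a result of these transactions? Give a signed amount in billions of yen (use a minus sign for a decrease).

Asset purchase (from non-banks) ¥58 billion: reserves +¥58B, deposits +¥58B.
Government account inflow ¥56 billion: reserves −¥56B, deposits −¥56B.
Totals: Δreserves = +¥2B, Δdeposits = +¥2B.
Δrequired reserves = 20% × +¥2B = +¥0.4B.
Δexcess reserves = Δreserves − Δrequired = +¥2B − (+¥0.4B) = +¥1.6 billion.

+¥1.6 billion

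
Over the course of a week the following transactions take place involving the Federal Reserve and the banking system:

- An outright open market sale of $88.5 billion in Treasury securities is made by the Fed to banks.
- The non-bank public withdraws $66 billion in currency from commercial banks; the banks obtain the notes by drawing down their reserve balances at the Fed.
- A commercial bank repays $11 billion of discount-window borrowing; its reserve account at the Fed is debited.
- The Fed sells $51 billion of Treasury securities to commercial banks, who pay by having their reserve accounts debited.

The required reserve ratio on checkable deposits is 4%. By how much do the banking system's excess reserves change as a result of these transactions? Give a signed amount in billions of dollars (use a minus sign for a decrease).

-$213.86 billion

OMO sale (to banks) $88.5 billion: reserves −$88.5B, deposits 0.
Currency withdrawal $66 billion: reserves −$66B, deposits −$66B.
Discount-window repayment $11 billion: reserves −$11B, deposits 0.
OMO sale (to banks) $51 billion: reserves −$51B, deposits 0.
Totals: Δreserves = −$216.5B, Δdeposits = −$66B.
Δrequired reserves = 4% × −$66B = −$2.64B.
Δexcess reserves = Δreserves − Δrequired = −$216.5B − (−$2.64B) = -$213.86 billion.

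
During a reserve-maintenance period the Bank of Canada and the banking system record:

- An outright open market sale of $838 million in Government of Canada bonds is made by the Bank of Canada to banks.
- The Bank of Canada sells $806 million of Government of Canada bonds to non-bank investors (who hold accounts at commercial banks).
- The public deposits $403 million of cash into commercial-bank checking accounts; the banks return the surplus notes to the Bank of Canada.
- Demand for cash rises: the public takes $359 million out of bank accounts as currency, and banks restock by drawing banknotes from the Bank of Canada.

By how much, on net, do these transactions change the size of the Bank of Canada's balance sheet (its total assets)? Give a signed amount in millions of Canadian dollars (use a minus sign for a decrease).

-$1644 million

Bank of Canada balance sheet:
  Assets:      Securities −$1644M
  Liabilities: Bank reserves −$1600M, Currency in circulation −$44M
Change in total Bank of Canada assets = -$1644 million.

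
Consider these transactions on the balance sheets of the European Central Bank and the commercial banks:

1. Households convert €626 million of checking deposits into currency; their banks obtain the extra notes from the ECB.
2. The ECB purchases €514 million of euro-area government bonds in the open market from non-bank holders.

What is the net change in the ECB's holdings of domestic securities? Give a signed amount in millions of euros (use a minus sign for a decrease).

+€514 million

ECB balance sheet:
  Assets:      Securities +€514M
  Liabilities: Bank reserves −€112M, Currency in circulation +€626M
So the change in the ECB's holdings of domestic securities is +€514 million.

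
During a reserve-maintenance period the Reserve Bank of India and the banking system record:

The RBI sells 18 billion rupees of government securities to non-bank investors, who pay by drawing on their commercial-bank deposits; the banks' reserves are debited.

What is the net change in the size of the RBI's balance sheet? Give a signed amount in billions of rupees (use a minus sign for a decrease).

-18 billion

RBI balance sheet:
  Assets:      Securities −18B
  Liabilities: Bank reserves −18B
Commercial banking system:
  Assets:      Reserves at CB −18B
  Liabilities: Checkable deposits −18B
Change in total RBI assets = -18 billion.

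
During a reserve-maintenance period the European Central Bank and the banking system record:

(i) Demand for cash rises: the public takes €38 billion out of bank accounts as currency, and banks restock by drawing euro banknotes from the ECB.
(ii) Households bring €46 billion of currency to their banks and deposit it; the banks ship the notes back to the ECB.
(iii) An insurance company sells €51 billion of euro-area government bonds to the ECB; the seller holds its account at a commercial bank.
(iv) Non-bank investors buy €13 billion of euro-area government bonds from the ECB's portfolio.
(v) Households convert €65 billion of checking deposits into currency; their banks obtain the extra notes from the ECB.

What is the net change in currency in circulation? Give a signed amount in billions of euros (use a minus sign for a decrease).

+€57 billion

Currency withdrawal €38 billion: notes leave the central bank → +€38B.
Currency deposit €46 billion: notes return to the central bank → −€46B.
Asset purchase (from non-banks) €51 billion: no currency enters or leaves circulation → 0.
Asset sale (to non-banks) €13 billion: no currency enters or leaves circulation → 0.
Currency withdrawal €65 billion: notes leave the central bank → +€65B.
Net: 38 − 46 + 0 + 0 + 65 = +€57 billion.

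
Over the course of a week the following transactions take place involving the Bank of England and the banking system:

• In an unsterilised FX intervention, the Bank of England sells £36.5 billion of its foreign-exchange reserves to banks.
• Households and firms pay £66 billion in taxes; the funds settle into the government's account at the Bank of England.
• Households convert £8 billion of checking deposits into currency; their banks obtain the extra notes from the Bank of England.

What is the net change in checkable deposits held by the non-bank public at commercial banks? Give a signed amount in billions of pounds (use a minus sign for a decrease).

Bank of England balance sheet:
  Assets:      Foreign assets −£36.5B
  Liabilities: Bank reserves −£110.5B, Currency in circulation +£8B, Government deposits +£66B
Commercial banking system:
  Assets:      Reserves at CB −£110.5B, Foreign assets +£36.5B
  Liabilities: Checkable deposits −£74B
So the change in checkable deposits held by the non-bank public at commercial banks is -£74 billion.

-£74 billion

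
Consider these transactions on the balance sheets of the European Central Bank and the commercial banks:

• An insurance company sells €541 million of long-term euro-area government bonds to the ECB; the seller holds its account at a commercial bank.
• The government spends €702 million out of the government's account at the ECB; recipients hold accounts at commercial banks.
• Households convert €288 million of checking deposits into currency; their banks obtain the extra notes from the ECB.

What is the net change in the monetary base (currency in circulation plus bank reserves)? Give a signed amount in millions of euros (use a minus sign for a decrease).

Asset purchase (from non-banks) €541 million: ECB balance sheet expands → +€541M.
Government spending €702 million: a non-base liability converts back to reserves → +€702M.
Currency withdrawal €288 million: just a shift between currency and reserves — both are base money → 0.
Net: 541 + 702 + 0 = +€1243 million.

+€1243 million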